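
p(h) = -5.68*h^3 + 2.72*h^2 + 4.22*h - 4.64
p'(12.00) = -2384.26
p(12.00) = -9377.36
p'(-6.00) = -641.86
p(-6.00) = 1294.84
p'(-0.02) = 4.10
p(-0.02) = -4.72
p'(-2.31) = -99.27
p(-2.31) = 70.14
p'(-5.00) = -448.98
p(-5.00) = 752.26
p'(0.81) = -2.55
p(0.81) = -2.46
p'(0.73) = -0.89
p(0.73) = -2.32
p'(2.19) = -65.59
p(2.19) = -42.01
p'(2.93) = -126.13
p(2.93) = -111.80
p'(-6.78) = -815.96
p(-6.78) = 1862.04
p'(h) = -17.04*h^2 + 5.44*h + 4.22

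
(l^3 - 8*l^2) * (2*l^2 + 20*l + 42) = 2*l^5 + 4*l^4 - 118*l^3 - 336*l^2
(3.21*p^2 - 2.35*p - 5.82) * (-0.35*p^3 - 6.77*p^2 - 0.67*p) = -1.1235*p^5 - 20.9092*p^4 + 15.7958*p^3 + 40.9759*p^2 + 3.8994*p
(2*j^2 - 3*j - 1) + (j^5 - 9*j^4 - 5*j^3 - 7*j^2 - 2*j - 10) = j^5 - 9*j^4 - 5*j^3 - 5*j^2 - 5*j - 11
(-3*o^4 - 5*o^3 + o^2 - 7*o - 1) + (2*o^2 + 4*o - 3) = -3*o^4 - 5*o^3 + 3*o^2 - 3*o - 4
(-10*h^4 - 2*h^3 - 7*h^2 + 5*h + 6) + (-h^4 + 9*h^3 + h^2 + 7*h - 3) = -11*h^4 + 7*h^3 - 6*h^2 + 12*h + 3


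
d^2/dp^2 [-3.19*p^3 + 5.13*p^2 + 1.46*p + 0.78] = 10.26 - 19.14*p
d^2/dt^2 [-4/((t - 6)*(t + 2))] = 8*(-(t - 6)^2 - (t - 6)*(t + 2) - (t + 2)^2)/((t - 6)^3*(t + 2)^3)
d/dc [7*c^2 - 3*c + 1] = 14*c - 3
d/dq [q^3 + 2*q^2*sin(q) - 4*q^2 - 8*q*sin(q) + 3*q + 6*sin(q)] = 2*q^2*cos(q) + 3*q^2 + 4*q*sin(q) - 8*q*cos(q) - 8*q - 8*sin(q) + 6*cos(q) + 3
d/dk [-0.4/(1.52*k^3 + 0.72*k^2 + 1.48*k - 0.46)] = (1.824*k^2 + 0.576*k + 0.592)/(1.52*k^3 + 0.72*k^2 + 1.48*k - 0.46)^2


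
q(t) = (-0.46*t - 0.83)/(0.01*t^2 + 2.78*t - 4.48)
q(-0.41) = 0.11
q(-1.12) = 0.04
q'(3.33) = 0.19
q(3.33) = -0.48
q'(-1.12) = 0.08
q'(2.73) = 0.44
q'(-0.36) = 0.15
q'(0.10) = 0.25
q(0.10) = 0.21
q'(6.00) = 0.03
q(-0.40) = 0.12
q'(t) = (-0.46*t - 0.83)*(-0.02*t - 2.78)/(0.01*t^2 + 2.78*t - 4.48)^2 - 0.46/(0.01*t^2 + 2.78*t - 4.48)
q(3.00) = -0.56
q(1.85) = -2.41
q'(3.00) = 0.29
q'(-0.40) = 0.14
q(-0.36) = 0.12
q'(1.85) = 9.08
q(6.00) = -0.29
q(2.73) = -0.66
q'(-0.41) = 0.14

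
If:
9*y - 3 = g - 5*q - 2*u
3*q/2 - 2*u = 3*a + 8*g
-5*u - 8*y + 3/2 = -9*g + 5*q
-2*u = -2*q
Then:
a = 617*y/318 - 225/212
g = 39/106 - 34*y/53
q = 51/106 - 73*y/53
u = 51/106 - 73*y/53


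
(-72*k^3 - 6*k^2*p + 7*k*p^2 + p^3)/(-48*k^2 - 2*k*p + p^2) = (-12*k^2 + k*p + p^2)/(-8*k + p)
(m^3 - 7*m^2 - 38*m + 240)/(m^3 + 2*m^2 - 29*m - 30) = (m - 8)/(m + 1)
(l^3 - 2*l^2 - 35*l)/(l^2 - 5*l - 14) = l*(l + 5)/(l + 2)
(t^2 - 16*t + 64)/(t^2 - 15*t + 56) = (t - 8)/(t - 7)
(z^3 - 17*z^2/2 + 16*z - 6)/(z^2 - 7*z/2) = (2*z^3 - 17*z^2 + 32*z - 12)/(z*(2*z - 7))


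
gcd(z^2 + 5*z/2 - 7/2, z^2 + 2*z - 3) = z - 1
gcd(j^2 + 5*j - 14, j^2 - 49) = j + 7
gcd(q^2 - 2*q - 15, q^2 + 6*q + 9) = q + 3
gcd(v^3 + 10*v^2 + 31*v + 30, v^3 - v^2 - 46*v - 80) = v^2 + 7*v + 10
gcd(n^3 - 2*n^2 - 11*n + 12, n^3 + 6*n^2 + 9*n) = n + 3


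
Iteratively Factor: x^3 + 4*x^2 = (x)*(x^2 + 4*x) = x^2*(x + 4)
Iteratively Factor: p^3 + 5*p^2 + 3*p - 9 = (p - 1)*(p^2 + 6*p + 9) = (p - 1)*(p + 3)*(p + 3)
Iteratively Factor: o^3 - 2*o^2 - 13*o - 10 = (o + 1)*(o^2 - 3*o - 10) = (o - 5)*(o + 1)*(o + 2)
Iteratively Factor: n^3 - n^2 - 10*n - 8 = (n - 4)*(n^2 + 3*n + 2) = (n - 4)*(n + 1)*(n + 2)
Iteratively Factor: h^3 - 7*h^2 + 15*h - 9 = (h - 3)*(h^2 - 4*h + 3) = (h - 3)*(h - 1)*(h - 3)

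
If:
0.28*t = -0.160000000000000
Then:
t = -0.57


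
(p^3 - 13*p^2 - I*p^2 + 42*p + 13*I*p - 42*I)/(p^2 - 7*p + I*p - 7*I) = (p^2 - p*(6 + I) + 6*I)/(p + I)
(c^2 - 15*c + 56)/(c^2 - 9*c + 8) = (c - 7)/(c - 1)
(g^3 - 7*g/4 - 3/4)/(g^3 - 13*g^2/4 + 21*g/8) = 2*(2*g^2 + 3*g + 1)/(g*(4*g - 7))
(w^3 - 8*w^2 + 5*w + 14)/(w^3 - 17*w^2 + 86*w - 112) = (w + 1)/(w - 8)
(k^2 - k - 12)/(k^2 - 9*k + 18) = (k^2 - k - 12)/(k^2 - 9*k + 18)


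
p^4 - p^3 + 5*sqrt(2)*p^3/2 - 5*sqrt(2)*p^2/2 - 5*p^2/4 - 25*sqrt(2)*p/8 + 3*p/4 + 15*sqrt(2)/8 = (p - 3/2)*(p - 1/2)*(p + 1)*(p + 5*sqrt(2)/2)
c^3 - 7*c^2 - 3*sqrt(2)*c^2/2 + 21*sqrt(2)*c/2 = c*(c - 7)*(c - 3*sqrt(2)/2)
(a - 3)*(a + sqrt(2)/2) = a^2 - 3*a + sqrt(2)*a/2 - 3*sqrt(2)/2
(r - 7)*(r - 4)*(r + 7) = r^3 - 4*r^2 - 49*r + 196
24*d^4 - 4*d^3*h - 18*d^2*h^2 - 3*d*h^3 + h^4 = (-6*d + h)*(-d + h)*(2*d + h)^2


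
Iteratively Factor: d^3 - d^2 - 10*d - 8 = (d - 4)*(d^2 + 3*d + 2) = (d - 4)*(d + 1)*(d + 2)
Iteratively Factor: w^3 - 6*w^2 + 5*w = (w)*(w^2 - 6*w + 5) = w*(w - 1)*(w - 5)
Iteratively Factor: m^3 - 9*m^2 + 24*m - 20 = (m - 2)*(m^2 - 7*m + 10) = (m - 5)*(m - 2)*(m - 2)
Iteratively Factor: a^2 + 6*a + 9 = (a + 3)*(a + 3)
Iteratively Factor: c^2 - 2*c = (c)*(c - 2)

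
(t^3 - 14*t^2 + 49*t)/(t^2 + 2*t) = (t^2 - 14*t + 49)/(t + 2)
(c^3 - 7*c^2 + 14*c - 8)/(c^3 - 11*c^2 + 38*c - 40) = (c - 1)/(c - 5)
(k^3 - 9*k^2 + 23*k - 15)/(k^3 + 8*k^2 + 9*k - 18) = (k^2 - 8*k + 15)/(k^2 + 9*k + 18)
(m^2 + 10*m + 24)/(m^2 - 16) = (m + 6)/(m - 4)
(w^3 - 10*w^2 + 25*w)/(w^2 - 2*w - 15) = w*(w - 5)/(w + 3)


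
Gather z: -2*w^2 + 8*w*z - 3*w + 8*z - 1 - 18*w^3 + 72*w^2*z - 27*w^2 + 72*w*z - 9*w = -18*w^3 - 29*w^2 - 12*w + z*(72*w^2 + 80*w + 8) - 1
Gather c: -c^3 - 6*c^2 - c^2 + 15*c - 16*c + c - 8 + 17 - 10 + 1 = -c^3 - 7*c^2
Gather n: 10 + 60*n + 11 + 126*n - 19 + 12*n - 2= 198*n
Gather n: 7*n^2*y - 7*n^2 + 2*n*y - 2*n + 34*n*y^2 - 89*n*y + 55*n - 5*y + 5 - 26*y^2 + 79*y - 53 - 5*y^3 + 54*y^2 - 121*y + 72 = n^2*(7*y - 7) + n*(34*y^2 - 87*y + 53) - 5*y^3 + 28*y^2 - 47*y + 24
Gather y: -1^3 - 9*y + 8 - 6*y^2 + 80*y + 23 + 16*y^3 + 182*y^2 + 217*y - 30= 16*y^3 + 176*y^2 + 288*y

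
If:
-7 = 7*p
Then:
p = -1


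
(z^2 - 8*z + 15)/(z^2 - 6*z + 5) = (z - 3)/(z - 1)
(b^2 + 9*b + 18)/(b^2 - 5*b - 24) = (b + 6)/(b - 8)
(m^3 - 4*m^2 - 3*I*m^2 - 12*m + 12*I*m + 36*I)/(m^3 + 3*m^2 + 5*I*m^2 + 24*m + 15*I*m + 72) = (m^2 - 4*m - 12)/(m^2 + m*(3 + 8*I) + 24*I)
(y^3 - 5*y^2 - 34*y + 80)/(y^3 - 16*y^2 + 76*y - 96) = (y + 5)/(y - 6)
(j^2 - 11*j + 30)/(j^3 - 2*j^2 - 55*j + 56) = (j^2 - 11*j + 30)/(j^3 - 2*j^2 - 55*j + 56)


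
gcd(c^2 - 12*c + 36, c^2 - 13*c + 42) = c - 6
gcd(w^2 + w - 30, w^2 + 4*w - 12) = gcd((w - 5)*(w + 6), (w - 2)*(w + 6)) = w + 6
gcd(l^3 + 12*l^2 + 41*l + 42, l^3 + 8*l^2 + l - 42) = l^2 + 10*l + 21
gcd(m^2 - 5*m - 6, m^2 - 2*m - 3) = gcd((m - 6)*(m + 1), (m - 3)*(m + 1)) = m + 1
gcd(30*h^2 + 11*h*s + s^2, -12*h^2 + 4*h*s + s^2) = 6*h + s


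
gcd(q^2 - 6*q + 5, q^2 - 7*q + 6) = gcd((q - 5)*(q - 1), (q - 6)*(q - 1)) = q - 1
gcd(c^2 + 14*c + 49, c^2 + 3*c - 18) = 1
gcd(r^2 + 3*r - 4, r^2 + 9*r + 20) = r + 4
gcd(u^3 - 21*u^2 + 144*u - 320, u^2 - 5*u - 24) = u - 8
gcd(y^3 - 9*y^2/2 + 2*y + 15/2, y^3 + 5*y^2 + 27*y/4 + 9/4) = 1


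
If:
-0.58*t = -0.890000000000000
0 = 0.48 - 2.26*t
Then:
No Solution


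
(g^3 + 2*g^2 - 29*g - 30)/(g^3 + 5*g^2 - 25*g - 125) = (g^2 + 7*g + 6)/(g^2 + 10*g + 25)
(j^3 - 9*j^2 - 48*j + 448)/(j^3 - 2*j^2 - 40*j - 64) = (j^2 - j - 56)/(j^2 + 6*j + 8)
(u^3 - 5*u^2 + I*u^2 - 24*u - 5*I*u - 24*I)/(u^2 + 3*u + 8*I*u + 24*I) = (u^2 + u*(-8 + I) - 8*I)/(u + 8*I)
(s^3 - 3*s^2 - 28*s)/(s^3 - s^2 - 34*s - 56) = s/(s + 2)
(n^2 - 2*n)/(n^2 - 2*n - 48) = n*(2 - n)/(-n^2 + 2*n + 48)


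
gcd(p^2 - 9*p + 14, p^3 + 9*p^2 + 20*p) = 1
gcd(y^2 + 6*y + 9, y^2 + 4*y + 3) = y + 3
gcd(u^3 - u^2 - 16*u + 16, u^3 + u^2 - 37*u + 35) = u - 1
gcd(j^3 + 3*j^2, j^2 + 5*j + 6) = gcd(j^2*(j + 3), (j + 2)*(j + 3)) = j + 3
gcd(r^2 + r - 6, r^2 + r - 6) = r^2 + r - 6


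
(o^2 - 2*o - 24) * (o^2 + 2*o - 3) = o^4 - 31*o^2 - 42*o + 72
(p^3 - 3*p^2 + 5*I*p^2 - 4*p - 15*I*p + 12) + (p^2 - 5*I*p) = p^3 - 2*p^2 + 5*I*p^2 - 4*p - 20*I*p + 12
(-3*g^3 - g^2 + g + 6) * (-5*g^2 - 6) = 15*g^5 + 5*g^4 + 13*g^3 - 24*g^2 - 6*g - 36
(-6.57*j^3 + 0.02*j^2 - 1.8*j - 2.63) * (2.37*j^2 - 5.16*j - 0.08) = -15.5709*j^5 + 33.9486*j^4 - 3.8436*j^3 + 3.0533*j^2 + 13.7148*j + 0.2104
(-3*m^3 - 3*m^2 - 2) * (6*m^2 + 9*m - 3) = -18*m^5 - 45*m^4 - 18*m^3 - 3*m^2 - 18*m + 6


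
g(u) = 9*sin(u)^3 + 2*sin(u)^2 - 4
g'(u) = 27*sin(u)^2*cos(u) + 4*sin(u)*cos(u)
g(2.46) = -0.96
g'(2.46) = -10.28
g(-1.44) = -10.81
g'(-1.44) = 2.94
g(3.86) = -5.70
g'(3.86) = -6.82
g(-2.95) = -3.99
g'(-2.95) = -0.21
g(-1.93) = -9.63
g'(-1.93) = -7.00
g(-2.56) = -4.89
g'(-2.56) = -4.97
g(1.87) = 5.68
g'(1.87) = -8.39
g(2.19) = 2.19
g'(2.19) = -12.28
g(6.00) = -4.04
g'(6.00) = 0.95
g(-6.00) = -3.65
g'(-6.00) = 3.10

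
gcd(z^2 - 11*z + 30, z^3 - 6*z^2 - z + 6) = z - 6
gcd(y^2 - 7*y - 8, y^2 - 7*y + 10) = 1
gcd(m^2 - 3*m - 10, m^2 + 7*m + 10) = m + 2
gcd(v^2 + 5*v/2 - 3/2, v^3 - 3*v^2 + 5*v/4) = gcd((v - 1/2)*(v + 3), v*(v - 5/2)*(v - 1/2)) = v - 1/2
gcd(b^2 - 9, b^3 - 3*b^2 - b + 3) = b - 3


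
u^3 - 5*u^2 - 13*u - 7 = (u - 7)*(u + 1)^2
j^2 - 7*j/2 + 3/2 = (j - 3)*(j - 1/2)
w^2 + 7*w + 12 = (w + 3)*(w + 4)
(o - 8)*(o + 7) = o^2 - o - 56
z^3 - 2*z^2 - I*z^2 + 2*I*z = z*(z - 2)*(z - I)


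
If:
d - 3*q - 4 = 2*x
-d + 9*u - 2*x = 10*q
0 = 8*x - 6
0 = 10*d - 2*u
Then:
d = -101/244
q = -481/244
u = -505/244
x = 3/4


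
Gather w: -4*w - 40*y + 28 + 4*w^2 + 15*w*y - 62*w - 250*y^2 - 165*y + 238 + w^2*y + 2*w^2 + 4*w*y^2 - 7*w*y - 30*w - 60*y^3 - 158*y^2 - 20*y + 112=w^2*(y + 6) + w*(4*y^2 + 8*y - 96) - 60*y^3 - 408*y^2 - 225*y + 378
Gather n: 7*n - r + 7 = 7*n - r + 7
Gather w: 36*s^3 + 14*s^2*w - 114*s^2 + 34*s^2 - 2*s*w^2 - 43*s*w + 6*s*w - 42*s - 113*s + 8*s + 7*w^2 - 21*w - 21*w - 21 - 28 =36*s^3 - 80*s^2 - 147*s + w^2*(7 - 2*s) + w*(14*s^2 - 37*s - 42) - 49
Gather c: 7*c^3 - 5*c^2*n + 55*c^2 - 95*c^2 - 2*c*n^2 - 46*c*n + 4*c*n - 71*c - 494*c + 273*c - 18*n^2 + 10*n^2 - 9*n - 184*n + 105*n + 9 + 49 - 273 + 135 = 7*c^3 + c^2*(-5*n - 40) + c*(-2*n^2 - 42*n - 292) - 8*n^2 - 88*n - 80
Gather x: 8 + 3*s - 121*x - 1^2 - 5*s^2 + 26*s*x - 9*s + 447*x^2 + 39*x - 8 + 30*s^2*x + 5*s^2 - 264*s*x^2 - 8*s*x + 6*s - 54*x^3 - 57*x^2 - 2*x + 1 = -54*x^3 + x^2*(390 - 264*s) + x*(30*s^2 + 18*s - 84)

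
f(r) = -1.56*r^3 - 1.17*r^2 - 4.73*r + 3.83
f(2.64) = -45.52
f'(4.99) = -132.94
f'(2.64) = -43.53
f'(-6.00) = -159.17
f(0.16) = 3.04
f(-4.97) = 189.95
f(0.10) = 3.34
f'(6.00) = -187.25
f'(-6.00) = -159.17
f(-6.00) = 327.05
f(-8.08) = 788.59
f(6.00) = -403.63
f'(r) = -4.68*r^2 - 2.34*r - 4.73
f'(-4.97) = -108.70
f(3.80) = -116.64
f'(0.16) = -5.22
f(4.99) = -242.74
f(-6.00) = 327.05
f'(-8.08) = -291.36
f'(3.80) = -81.20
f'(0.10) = -5.01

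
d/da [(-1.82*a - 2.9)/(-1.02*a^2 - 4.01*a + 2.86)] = (1.8564*a^2 + 7.2982*a - (1.82*a + 2.9)*(2.04*a + 4.01) - 5.2052)/(1.02*a^2 + 4.01*a - 2.86)^2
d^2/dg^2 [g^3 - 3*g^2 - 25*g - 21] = 6*g - 6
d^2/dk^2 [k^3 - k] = 6*k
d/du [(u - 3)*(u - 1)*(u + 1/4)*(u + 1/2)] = 4*u^3 - 39*u^2/4 + u/4 + 7/4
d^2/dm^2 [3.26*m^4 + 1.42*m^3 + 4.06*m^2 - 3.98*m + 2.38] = 39.12*m^2 + 8.52*m + 8.12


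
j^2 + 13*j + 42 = (j + 6)*(j + 7)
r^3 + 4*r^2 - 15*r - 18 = (r - 3)*(r + 1)*(r + 6)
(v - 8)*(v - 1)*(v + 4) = v^3 - 5*v^2 - 28*v + 32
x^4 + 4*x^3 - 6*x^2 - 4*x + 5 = (x - 1)^2*(x + 1)*(x + 5)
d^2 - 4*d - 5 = (d - 5)*(d + 1)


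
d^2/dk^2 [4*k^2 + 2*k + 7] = 8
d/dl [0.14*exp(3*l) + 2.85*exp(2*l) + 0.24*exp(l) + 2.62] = (0.42*exp(2*l) + 5.7*exp(l) + 0.24)*exp(l)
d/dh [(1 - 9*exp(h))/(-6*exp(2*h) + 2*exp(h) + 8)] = (-27*exp(2*h) + 6*exp(h) - 37)*exp(h)/(2*(9*exp(4*h) - 6*exp(3*h) - 23*exp(2*h) + 8*exp(h) + 16))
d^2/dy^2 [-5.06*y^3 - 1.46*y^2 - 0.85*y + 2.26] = -30.36*y - 2.92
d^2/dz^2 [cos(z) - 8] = -cos(z)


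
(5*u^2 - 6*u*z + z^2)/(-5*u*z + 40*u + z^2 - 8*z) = (-u + z)/(z - 8)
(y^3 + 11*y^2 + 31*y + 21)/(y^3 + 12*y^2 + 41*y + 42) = (y + 1)/(y + 2)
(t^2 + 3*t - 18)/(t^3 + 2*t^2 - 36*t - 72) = (t - 3)/(t^2 - 4*t - 12)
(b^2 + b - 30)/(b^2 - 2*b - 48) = (b - 5)/(b - 8)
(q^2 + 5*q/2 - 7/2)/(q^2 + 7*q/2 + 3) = (2*q^2 + 5*q - 7)/(2*q^2 + 7*q + 6)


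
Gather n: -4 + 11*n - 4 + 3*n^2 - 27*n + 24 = 3*n^2 - 16*n + 16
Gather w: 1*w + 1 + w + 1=2*w + 2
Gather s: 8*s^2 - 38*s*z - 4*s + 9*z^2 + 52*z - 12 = 8*s^2 + s*(-38*z - 4) + 9*z^2 + 52*z - 12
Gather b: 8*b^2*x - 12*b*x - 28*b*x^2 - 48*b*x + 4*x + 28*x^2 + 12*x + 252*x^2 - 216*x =8*b^2*x + b*(-28*x^2 - 60*x) + 280*x^2 - 200*x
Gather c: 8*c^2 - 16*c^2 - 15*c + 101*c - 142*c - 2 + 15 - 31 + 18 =-8*c^2 - 56*c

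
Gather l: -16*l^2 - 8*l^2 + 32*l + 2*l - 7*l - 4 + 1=-24*l^2 + 27*l - 3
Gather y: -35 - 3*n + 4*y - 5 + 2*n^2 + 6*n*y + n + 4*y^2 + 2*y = 2*n^2 - 2*n + 4*y^2 + y*(6*n + 6) - 40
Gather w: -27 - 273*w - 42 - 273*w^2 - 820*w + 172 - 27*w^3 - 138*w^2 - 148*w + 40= -27*w^3 - 411*w^2 - 1241*w + 143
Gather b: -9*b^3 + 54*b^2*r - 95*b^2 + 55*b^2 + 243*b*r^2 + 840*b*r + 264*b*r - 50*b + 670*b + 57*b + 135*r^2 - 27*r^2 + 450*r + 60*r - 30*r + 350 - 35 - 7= -9*b^3 + b^2*(54*r - 40) + b*(243*r^2 + 1104*r + 677) + 108*r^2 + 480*r + 308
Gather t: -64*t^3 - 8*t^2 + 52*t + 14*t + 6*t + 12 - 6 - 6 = -64*t^3 - 8*t^2 + 72*t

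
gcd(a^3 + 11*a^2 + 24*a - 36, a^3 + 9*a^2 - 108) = a^2 + 12*a + 36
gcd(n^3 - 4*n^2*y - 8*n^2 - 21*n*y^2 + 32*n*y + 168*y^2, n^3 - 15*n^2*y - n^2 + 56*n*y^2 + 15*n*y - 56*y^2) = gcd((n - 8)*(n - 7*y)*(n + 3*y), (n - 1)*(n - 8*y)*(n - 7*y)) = -n + 7*y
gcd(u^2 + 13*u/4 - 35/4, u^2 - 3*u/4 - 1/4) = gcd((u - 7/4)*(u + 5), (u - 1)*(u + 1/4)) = 1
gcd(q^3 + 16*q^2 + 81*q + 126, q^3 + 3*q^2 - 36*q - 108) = q^2 + 9*q + 18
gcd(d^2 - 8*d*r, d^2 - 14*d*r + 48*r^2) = -d + 8*r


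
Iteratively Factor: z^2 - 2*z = (z - 2)*(z)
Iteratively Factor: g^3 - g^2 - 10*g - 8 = (g + 1)*(g^2 - 2*g - 8) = (g + 1)*(g + 2)*(g - 4)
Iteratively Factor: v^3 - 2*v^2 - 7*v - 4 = (v + 1)*(v^2 - 3*v - 4) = (v + 1)^2*(v - 4)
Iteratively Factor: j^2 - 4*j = (j - 4)*(j)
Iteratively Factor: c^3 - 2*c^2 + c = (c - 1)*(c^2 - c) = (c - 1)^2*(c)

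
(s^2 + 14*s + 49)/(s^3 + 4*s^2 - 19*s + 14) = (s + 7)/(s^2 - 3*s + 2)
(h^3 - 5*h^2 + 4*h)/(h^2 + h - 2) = h*(h - 4)/(h + 2)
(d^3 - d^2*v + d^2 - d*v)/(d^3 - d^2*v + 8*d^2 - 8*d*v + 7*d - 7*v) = d/(d + 7)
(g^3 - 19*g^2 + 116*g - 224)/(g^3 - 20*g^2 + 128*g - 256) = (g - 7)/(g - 8)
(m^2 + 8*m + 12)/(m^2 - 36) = (m + 2)/(m - 6)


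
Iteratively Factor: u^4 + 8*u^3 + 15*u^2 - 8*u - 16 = (u + 1)*(u^3 + 7*u^2 + 8*u - 16) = (u - 1)*(u + 1)*(u^2 + 8*u + 16) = (u - 1)*(u + 1)*(u + 4)*(u + 4)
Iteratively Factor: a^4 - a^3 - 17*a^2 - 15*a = (a + 3)*(a^3 - 4*a^2 - 5*a) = a*(a + 3)*(a^2 - 4*a - 5) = a*(a + 1)*(a + 3)*(a - 5)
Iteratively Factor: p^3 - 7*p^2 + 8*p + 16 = (p - 4)*(p^2 - 3*p - 4) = (p - 4)*(p + 1)*(p - 4)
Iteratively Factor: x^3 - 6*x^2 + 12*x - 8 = (x - 2)*(x^2 - 4*x + 4) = (x - 2)^2*(x - 2)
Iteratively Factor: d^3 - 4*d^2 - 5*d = (d - 5)*(d^2 + d) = d*(d - 5)*(d + 1)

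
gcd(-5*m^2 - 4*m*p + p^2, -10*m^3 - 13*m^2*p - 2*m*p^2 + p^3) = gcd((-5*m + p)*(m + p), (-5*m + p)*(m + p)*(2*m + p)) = -5*m^2 - 4*m*p + p^2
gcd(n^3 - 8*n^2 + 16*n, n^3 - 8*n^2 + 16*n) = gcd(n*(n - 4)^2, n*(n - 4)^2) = n^3 - 8*n^2 + 16*n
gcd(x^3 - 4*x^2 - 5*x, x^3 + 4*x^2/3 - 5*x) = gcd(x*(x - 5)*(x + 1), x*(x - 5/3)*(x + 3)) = x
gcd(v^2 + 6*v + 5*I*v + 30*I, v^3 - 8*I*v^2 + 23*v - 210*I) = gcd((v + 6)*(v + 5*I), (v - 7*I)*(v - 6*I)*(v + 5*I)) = v + 5*I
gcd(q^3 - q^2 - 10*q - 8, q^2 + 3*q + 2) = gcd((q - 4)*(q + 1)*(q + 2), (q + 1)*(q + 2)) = q^2 + 3*q + 2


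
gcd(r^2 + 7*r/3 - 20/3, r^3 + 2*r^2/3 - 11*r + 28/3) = r + 4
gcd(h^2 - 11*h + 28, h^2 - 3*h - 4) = h - 4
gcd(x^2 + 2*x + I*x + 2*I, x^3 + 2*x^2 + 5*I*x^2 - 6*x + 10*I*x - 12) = x + 2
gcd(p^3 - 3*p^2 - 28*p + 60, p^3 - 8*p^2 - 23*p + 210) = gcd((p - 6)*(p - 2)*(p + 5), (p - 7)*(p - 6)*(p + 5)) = p^2 - p - 30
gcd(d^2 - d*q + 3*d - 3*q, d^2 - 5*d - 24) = d + 3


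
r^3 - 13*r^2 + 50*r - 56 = (r - 7)*(r - 4)*(r - 2)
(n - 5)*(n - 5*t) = n^2 - 5*n*t - 5*n + 25*t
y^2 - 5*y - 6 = (y - 6)*(y + 1)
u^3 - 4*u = u*(u - 2)*(u + 2)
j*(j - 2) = j^2 - 2*j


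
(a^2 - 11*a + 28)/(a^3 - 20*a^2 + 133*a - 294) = (a - 4)/(a^2 - 13*a + 42)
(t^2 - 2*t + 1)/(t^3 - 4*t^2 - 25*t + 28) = (t - 1)/(t^2 - 3*t - 28)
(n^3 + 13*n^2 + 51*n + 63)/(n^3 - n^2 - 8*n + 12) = (n^2 + 10*n + 21)/(n^2 - 4*n + 4)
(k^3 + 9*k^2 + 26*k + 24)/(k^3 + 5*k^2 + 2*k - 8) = (k + 3)/(k - 1)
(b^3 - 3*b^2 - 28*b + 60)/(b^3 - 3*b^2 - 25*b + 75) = (b^2 - 8*b + 12)/(b^2 - 8*b + 15)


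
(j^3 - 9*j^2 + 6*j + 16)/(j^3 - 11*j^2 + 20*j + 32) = (j - 2)/(j - 4)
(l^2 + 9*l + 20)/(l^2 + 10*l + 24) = (l + 5)/(l + 6)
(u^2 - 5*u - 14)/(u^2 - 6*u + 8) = (u^2 - 5*u - 14)/(u^2 - 6*u + 8)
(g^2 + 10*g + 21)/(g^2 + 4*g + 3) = (g + 7)/(g + 1)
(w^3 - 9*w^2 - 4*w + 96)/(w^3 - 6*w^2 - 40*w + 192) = (w + 3)/(w + 6)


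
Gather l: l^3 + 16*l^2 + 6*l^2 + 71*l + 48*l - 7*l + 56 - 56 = l^3 + 22*l^2 + 112*l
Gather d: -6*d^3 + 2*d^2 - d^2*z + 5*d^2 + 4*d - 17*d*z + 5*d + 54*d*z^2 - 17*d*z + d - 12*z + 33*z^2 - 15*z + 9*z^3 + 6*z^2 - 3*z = -6*d^3 + d^2*(7 - z) + d*(54*z^2 - 34*z + 10) + 9*z^3 + 39*z^2 - 30*z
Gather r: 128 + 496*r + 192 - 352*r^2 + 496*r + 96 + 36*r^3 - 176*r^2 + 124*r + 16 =36*r^3 - 528*r^2 + 1116*r + 432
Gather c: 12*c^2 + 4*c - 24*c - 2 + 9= 12*c^2 - 20*c + 7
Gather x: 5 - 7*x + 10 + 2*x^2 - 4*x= 2*x^2 - 11*x + 15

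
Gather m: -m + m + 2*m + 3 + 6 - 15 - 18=2*m - 24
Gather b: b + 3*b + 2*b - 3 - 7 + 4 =6*b - 6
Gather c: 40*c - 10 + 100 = 40*c + 90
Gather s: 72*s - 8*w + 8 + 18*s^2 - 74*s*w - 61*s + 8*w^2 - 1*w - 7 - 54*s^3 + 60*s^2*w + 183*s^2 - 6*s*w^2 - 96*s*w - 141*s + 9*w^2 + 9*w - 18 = -54*s^3 + s^2*(60*w + 201) + s*(-6*w^2 - 170*w - 130) + 17*w^2 - 17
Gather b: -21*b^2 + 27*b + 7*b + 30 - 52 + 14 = -21*b^2 + 34*b - 8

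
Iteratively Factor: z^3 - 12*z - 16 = (z - 4)*(z^2 + 4*z + 4) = (z - 4)*(z + 2)*(z + 2)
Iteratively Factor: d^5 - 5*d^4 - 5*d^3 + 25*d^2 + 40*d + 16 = (d + 1)*(d^4 - 6*d^3 + d^2 + 24*d + 16) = (d - 4)*(d + 1)*(d^3 - 2*d^2 - 7*d - 4) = (d - 4)*(d + 1)^2*(d^2 - 3*d - 4) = (d - 4)^2*(d + 1)^2*(d + 1)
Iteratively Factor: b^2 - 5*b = (b - 5)*(b)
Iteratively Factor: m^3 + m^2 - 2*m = (m + 2)*(m^2 - m) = (m - 1)*(m + 2)*(m)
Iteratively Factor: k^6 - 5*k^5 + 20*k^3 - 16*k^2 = (k - 2)*(k^5 - 3*k^4 - 6*k^3 + 8*k^2) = (k - 4)*(k - 2)*(k^4 + k^3 - 2*k^2) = (k - 4)*(k - 2)*(k + 2)*(k^3 - k^2) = k*(k - 4)*(k - 2)*(k + 2)*(k^2 - k) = k^2*(k - 4)*(k - 2)*(k + 2)*(k - 1)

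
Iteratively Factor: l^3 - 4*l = (l)*(l^2 - 4) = l*(l + 2)*(l - 2)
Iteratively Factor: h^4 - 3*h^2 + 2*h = (h)*(h^3 - 3*h + 2) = h*(h - 1)*(h^2 + h - 2) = h*(h - 1)^2*(h + 2)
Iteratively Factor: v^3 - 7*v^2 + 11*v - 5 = (v - 1)*(v^2 - 6*v + 5) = (v - 1)^2*(v - 5)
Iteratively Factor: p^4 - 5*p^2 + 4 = (p - 1)*(p^3 + p^2 - 4*p - 4) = (p - 1)*(p + 1)*(p^2 - 4) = (p - 2)*(p - 1)*(p + 1)*(p + 2)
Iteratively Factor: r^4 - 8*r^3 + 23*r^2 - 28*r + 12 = (r - 2)*(r^3 - 6*r^2 + 11*r - 6) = (r - 3)*(r - 2)*(r^2 - 3*r + 2) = (r - 3)*(r - 2)*(r - 1)*(r - 2)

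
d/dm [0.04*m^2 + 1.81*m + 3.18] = 0.08*m + 1.81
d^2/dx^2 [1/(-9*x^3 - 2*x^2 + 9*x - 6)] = 2*((27*x + 2)*(9*x^3 + 2*x^2 - 9*x + 6) - (27*x^2 + 4*x - 9)^2)/(9*x^3 + 2*x^2 - 9*x + 6)^3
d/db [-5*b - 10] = -5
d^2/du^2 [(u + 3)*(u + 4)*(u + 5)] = 6*u + 24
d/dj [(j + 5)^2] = 2*j + 10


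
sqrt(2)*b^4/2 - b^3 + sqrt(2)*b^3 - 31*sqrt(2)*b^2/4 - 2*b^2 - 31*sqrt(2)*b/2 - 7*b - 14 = (b + 2)*(b - 7*sqrt(2)/2)*(b + 2*sqrt(2))*(sqrt(2)*b/2 + 1/2)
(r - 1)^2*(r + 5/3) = r^3 - r^2/3 - 7*r/3 + 5/3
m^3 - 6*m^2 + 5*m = m*(m - 5)*(m - 1)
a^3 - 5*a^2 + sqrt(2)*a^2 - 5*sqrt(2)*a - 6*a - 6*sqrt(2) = (a - 6)*(a + 1)*(a + sqrt(2))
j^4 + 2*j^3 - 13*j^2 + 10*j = j*(j - 2)*(j - 1)*(j + 5)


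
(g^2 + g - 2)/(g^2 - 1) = (g + 2)/(g + 1)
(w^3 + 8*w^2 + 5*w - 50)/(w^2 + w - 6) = (w^2 + 10*w + 25)/(w + 3)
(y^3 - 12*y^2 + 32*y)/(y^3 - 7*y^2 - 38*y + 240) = y*(y - 4)/(y^2 + y - 30)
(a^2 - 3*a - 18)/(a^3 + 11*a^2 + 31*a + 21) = (a - 6)/(a^2 + 8*a + 7)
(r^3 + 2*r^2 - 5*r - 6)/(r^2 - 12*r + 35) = (r^3 + 2*r^2 - 5*r - 6)/(r^2 - 12*r + 35)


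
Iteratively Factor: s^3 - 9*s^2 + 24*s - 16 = (s - 4)*(s^2 - 5*s + 4) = (s - 4)*(s - 1)*(s - 4)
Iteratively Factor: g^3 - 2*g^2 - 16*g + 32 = (g - 4)*(g^2 + 2*g - 8) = (g - 4)*(g + 4)*(g - 2)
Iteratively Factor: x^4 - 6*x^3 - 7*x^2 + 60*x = (x + 3)*(x^3 - 9*x^2 + 20*x) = (x - 5)*(x + 3)*(x^2 - 4*x) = (x - 5)*(x - 4)*(x + 3)*(x)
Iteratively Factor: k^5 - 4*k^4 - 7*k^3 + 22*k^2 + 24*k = (k - 4)*(k^4 - 7*k^2 - 6*k) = (k - 4)*(k + 2)*(k^3 - 2*k^2 - 3*k) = (k - 4)*(k - 3)*(k + 2)*(k^2 + k) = k*(k - 4)*(k - 3)*(k + 2)*(k + 1)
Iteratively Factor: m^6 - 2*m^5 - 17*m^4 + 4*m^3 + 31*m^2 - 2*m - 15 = (m - 1)*(m^5 - m^4 - 18*m^3 - 14*m^2 + 17*m + 15) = (m - 1)*(m + 3)*(m^4 - 4*m^3 - 6*m^2 + 4*m + 5) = (m - 1)*(m + 1)*(m + 3)*(m^3 - 5*m^2 - m + 5) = (m - 1)^2*(m + 1)*(m + 3)*(m^2 - 4*m - 5) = (m - 5)*(m - 1)^2*(m + 1)*(m + 3)*(m + 1)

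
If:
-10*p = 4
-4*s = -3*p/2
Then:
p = -2/5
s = -3/20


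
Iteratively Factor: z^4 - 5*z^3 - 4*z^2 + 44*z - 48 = (z - 4)*(z^3 - z^2 - 8*z + 12) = (z - 4)*(z - 2)*(z^2 + z - 6) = (z - 4)*(z - 2)^2*(z + 3)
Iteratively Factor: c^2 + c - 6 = (c + 3)*(c - 2)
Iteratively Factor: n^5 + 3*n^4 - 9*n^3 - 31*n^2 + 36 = (n + 2)*(n^4 + n^3 - 11*n^2 - 9*n + 18) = (n - 3)*(n + 2)*(n^3 + 4*n^2 + n - 6) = (n - 3)*(n + 2)*(n + 3)*(n^2 + n - 2) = (n - 3)*(n - 1)*(n + 2)*(n + 3)*(n + 2)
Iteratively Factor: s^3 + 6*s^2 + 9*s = (s)*(s^2 + 6*s + 9) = s*(s + 3)*(s + 3)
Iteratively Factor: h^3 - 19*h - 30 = (h + 3)*(h^2 - 3*h - 10) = (h - 5)*(h + 3)*(h + 2)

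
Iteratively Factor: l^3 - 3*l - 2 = (l + 1)*(l^2 - l - 2) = (l - 2)*(l + 1)*(l + 1)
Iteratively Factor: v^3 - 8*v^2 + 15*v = (v - 5)*(v^2 - 3*v) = (v - 5)*(v - 3)*(v)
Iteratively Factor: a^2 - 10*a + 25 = (a - 5)*(a - 5)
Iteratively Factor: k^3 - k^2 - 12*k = (k - 4)*(k^2 + 3*k) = (k - 4)*(k + 3)*(k)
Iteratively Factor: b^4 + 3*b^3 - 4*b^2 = (b - 1)*(b^3 + 4*b^2) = b*(b - 1)*(b^2 + 4*b) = b^2*(b - 1)*(b + 4)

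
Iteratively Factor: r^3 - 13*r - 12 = (r - 4)*(r^2 + 4*r + 3) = (r - 4)*(r + 1)*(r + 3)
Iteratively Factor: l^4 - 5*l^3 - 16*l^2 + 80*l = (l - 5)*(l^3 - 16*l) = (l - 5)*(l + 4)*(l^2 - 4*l) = l*(l - 5)*(l + 4)*(l - 4)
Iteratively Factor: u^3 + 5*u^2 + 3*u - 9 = (u - 1)*(u^2 + 6*u + 9) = (u - 1)*(u + 3)*(u + 3)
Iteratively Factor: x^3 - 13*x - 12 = (x + 3)*(x^2 - 3*x - 4) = (x + 1)*(x + 3)*(x - 4)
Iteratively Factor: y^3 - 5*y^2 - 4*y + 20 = (y - 5)*(y^2 - 4) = (y - 5)*(y + 2)*(y - 2)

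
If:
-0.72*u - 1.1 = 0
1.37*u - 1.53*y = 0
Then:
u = -1.53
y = -1.37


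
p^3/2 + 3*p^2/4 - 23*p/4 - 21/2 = (p/2 + 1)*(p - 7/2)*(p + 3)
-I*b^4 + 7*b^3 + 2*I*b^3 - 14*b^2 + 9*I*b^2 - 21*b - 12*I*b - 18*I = (b - 3)*(b + I)*(b + 6*I)*(-I*b - I)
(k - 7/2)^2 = k^2 - 7*k + 49/4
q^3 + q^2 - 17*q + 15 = (q - 3)*(q - 1)*(q + 5)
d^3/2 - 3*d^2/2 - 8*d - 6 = (d/2 + 1/2)*(d - 6)*(d + 2)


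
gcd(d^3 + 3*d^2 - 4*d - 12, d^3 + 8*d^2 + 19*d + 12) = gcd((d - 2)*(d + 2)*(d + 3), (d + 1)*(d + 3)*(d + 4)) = d + 3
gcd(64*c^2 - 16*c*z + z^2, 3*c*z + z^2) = 1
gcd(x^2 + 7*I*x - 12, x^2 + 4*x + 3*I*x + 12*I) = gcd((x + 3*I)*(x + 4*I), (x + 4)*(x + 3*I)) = x + 3*I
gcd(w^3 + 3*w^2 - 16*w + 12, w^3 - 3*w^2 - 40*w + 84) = w^2 + 4*w - 12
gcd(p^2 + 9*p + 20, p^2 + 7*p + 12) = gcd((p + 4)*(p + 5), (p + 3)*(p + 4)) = p + 4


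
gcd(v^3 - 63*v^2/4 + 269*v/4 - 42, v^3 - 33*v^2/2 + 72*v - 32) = v - 8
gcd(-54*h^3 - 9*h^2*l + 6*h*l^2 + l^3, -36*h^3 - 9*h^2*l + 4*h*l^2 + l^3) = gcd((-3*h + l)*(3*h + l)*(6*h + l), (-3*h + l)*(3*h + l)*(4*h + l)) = 9*h^2 - l^2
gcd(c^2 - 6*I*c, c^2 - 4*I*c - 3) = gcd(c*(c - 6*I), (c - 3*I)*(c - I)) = 1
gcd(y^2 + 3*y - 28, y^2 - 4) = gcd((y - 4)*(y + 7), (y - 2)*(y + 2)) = 1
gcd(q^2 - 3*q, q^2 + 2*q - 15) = q - 3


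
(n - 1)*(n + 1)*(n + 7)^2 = n^4 + 14*n^3 + 48*n^2 - 14*n - 49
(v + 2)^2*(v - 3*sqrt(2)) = v^3 - 3*sqrt(2)*v^2 + 4*v^2 - 12*sqrt(2)*v + 4*v - 12*sqrt(2)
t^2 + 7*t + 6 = (t + 1)*(t + 6)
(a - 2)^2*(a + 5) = a^3 + a^2 - 16*a + 20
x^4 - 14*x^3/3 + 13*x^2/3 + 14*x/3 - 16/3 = (x - 8/3)*(x - 2)*(x - 1)*(x + 1)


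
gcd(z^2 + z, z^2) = z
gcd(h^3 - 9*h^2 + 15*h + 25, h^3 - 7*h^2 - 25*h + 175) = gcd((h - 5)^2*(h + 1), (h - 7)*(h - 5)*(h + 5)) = h - 5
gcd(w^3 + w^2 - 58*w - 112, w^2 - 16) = 1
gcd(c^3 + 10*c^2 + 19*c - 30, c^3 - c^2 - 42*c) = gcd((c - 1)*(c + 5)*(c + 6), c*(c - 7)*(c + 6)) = c + 6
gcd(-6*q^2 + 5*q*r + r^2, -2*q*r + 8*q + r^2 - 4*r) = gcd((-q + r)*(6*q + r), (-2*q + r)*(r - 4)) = 1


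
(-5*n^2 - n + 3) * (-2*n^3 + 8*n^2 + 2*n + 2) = 10*n^5 - 38*n^4 - 24*n^3 + 12*n^2 + 4*n + 6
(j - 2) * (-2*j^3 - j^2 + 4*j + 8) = -2*j^4 + 3*j^3 + 6*j^2 - 16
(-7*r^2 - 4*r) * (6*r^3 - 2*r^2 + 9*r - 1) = -42*r^5 - 10*r^4 - 55*r^3 - 29*r^2 + 4*r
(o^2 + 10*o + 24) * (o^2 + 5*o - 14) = o^4 + 15*o^3 + 60*o^2 - 20*o - 336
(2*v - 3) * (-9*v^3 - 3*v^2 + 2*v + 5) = -18*v^4 + 21*v^3 + 13*v^2 + 4*v - 15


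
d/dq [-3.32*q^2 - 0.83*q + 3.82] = -6.64*q - 0.83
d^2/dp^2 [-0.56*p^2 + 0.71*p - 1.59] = -1.12000000000000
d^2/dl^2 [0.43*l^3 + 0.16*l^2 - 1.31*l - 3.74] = 2.58*l + 0.32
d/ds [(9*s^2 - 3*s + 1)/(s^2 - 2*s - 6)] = 5*(-3*s^2 - 22*s + 4)/(s^4 - 4*s^3 - 8*s^2 + 24*s + 36)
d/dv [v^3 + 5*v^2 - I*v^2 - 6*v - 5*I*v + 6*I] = 3*v^2 + 2*v*(5 - I) - 6 - 5*I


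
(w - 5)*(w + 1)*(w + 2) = w^3 - 2*w^2 - 13*w - 10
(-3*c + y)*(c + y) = -3*c^2 - 2*c*y + y^2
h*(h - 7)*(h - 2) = h^3 - 9*h^2 + 14*h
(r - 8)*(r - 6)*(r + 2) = r^3 - 12*r^2 + 20*r + 96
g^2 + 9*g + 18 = (g + 3)*(g + 6)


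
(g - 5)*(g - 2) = g^2 - 7*g + 10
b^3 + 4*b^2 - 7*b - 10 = (b - 2)*(b + 1)*(b + 5)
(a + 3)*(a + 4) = a^2 + 7*a + 12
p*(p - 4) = p^2 - 4*p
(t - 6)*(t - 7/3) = t^2 - 25*t/3 + 14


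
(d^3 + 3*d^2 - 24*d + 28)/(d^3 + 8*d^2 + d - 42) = (d - 2)/(d + 3)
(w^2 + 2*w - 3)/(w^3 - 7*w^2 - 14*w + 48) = (w - 1)/(w^2 - 10*w + 16)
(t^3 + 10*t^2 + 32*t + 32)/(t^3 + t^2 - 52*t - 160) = (t^2 + 6*t + 8)/(t^2 - 3*t - 40)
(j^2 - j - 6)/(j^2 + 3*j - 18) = (j + 2)/(j + 6)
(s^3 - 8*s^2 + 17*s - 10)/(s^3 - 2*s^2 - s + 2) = (s - 5)/(s + 1)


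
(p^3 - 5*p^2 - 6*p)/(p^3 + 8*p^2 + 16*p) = (p^2 - 5*p - 6)/(p^2 + 8*p + 16)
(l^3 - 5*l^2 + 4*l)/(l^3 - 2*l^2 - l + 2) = l*(l - 4)/(l^2 - l - 2)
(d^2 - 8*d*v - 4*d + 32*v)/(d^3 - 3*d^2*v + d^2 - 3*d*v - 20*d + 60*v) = (-d + 8*v)/(-d^2 + 3*d*v - 5*d + 15*v)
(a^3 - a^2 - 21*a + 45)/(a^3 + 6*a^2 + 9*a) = (a^3 - a^2 - 21*a + 45)/(a*(a^2 + 6*a + 9))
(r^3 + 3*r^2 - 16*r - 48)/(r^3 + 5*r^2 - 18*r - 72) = (r + 4)/(r + 6)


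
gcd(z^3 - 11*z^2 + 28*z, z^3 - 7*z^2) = z^2 - 7*z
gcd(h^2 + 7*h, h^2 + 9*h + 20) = 1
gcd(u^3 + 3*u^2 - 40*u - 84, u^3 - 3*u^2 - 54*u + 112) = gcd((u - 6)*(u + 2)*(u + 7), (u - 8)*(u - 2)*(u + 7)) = u + 7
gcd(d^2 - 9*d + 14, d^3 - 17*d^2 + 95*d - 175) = d - 7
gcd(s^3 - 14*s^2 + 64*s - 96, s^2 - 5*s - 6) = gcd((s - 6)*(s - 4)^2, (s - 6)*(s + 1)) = s - 6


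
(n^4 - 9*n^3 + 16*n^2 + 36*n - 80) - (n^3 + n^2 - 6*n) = n^4 - 10*n^3 + 15*n^2 + 42*n - 80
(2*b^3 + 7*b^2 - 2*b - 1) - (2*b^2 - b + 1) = 2*b^3 + 5*b^2 - b - 2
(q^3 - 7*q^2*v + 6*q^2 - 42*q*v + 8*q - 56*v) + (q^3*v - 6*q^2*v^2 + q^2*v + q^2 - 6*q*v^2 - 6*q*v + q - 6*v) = q^3*v + q^3 - 6*q^2*v^2 - 6*q^2*v + 7*q^2 - 6*q*v^2 - 48*q*v + 9*q - 62*v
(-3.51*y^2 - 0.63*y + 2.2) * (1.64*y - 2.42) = -5.7564*y^3 + 7.461*y^2 + 5.1326*y - 5.324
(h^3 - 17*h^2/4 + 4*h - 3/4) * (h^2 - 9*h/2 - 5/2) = h^5 - 35*h^4/4 + 165*h^3/8 - 65*h^2/8 - 53*h/8 + 15/8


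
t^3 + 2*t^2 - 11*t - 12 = (t - 3)*(t + 1)*(t + 4)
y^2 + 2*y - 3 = (y - 1)*(y + 3)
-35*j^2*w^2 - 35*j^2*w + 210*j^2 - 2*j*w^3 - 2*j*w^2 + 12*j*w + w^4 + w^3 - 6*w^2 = (-7*j + w)*(5*j + w)*(w - 2)*(w + 3)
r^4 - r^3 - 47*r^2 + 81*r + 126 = (r - 6)*(r - 3)*(r + 1)*(r + 7)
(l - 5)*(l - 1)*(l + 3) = l^3 - 3*l^2 - 13*l + 15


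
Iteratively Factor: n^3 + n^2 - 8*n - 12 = (n - 3)*(n^2 + 4*n + 4) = (n - 3)*(n + 2)*(n + 2)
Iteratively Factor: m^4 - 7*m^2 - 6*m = (m - 3)*(m^3 + 3*m^2 + 2*m) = (m - 3)*(m + 1)*(m^2 + 2*m) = (m - 3)*(m + 1)*(m + 2)*(m)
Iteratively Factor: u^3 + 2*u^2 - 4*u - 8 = (u + 2)*(u^2 - 4) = (u + 2)^2*(u - 2)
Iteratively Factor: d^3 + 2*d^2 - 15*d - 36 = (d - 4)*(d^2 + 6*d + 9) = (d - 4)*(d + 3)*(d + 3)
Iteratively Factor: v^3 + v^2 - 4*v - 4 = (v - 2)*(v^2 + 3*v + 2) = (v - 2)*(v + 2)*(v + 1)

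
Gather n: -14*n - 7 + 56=49 - 14*n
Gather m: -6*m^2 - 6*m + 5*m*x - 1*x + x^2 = -6*m^2 + m*(5*x - 6) + x^2 - x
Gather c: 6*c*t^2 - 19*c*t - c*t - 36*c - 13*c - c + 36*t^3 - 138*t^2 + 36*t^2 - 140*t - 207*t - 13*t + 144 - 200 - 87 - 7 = c*(6*t^2 - 20*t - 50) + 36*t^3 - 102*t^2 - 360*t - 150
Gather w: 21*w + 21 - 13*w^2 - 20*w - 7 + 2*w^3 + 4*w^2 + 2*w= 2*w^3 - 9*w^2 + 3*w + 14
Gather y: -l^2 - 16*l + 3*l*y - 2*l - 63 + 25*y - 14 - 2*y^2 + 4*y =-l^2 - 18*l - 2*y^2 + y*(3*l + 29) - 77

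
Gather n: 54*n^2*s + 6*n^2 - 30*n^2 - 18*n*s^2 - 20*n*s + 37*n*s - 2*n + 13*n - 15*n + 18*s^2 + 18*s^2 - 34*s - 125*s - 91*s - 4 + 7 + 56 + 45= n^2*(54*s - 24) + n*(-18*s^2 + 17*s - 4) + 36*s^2 - 250*s + 104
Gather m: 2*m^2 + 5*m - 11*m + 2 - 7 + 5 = 2*m^2 - 6*m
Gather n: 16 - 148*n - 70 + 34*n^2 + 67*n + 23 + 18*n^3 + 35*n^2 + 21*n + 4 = 18*n^3 + 69*n^2 - 60*n - 27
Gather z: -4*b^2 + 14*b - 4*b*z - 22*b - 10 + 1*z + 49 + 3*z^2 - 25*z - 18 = -4*b^2 - 8*b + 3*z^2 + z*(-4*b - 24) + 21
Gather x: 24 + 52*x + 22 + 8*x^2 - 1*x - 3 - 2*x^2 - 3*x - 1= 6*x^2 + 48*x + 42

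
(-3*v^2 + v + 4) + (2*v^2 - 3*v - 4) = -v^2 - 2*v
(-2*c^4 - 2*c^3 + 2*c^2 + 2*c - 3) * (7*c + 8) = -14*c^5 - 30*c^4 - 2*c^3 + 30*c^2 - 5*c - 24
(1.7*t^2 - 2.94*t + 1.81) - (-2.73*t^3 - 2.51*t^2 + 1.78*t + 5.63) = 2.73*t^3 + 4.21*t^2 - 4.72*t - 3.82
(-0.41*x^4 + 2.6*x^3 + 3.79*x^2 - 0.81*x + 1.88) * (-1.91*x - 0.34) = 0.7831*x^5 - 4.8266*x^4 - 8.1229*x^3 + 0.2585*x^2 - 3.3154*x - 0.6392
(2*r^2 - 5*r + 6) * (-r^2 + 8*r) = -2*r^4 + 21*r^3 - 46*r^2 + 48*r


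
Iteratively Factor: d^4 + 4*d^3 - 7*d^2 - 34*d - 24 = (d + 2)*(d^3 + 2*d^2 - 11*d - 12) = (d - 3)*(d + 2)*(d^2 + 5*d + 4) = (d - 3)*(d + 1)*(d + 2)*(d + 4)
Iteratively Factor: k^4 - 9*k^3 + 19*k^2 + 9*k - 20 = (k + 1)*(k^3 - 10*k^2 + 29*k - 20) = (k - 1)*(k + 1)*(k^2 - 9*k + 20) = (k - 5)*(k - 1)*(k + 1)*(k - 4)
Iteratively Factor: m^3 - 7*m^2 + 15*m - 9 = (m - 1)*(m^2 - 6*m + 9) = (m - 3)*(m - 1)*(m - 3)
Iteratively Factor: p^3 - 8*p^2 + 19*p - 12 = (p - 1)*(p^2 - 7*p + 12) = (p - 3)*(p - 1)*(p - 4)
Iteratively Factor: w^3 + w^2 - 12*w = (w)*(w^2 + w - 12) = w*(w + 4)*(w - 3)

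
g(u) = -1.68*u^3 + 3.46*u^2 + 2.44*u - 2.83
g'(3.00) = -22.16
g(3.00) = -9.73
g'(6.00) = -137.48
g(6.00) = -226.51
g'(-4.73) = -143.05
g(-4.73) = 240.82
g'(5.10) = -93.36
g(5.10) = -123.25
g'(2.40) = -9.98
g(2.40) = -0.27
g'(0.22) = 3.72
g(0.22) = -2.14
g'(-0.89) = -7.71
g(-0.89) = -1.08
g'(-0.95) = -8.68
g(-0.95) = -0.58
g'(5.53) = -113.42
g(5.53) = -167.64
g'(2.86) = -18.99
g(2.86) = -6.85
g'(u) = -5.04*u^2 + 6.92*u + 2.44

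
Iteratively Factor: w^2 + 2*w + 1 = (w + 1)*(w + 1)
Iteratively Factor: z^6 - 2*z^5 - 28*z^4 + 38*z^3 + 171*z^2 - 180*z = (z - 3)*(z^5 + z^4 - 25*z^3 - 37*z^2 + 60*z) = z*(z - 3)*(z^4 + z^3 - 25*z^2 - 37*z + 60) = z*(z - 5)*(z - 3)*(z^3 + 6*z^2 + 5*z - 12) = z*(z - 5)*(z - 3)*(z - 1)*(z^2 + 7*z + 12) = z*(z - 5)*(z - 3)*(z - 1)*(z + 4)*(z + 3)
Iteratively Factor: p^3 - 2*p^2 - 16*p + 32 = (p - 4)*(p^2 + 2*p - 8) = (p - 4)*(p - 2)*(p + 4)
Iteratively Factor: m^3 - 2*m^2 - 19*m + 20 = (m - 1)*(m^2 - m - 20) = (m - 1)*(m + 4)*(m - 5)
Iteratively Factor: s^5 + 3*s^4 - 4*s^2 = (s + 2)*(s^4 + s^3 - 2*s^2) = s*(s + 2)*(s^3 + s^2 - 2*s) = s*(s - 1)*(s + 2)*(s^2 + 2*s) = s^2*(s - 1)*(s + 2)*(s + 2)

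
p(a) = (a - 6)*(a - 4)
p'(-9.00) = -28.00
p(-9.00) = 195.00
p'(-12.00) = -34.00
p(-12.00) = 288.00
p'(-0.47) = -10.94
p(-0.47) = 28.92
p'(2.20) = -5.60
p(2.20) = 6.84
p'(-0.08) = -10.16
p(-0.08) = 24.81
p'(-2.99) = -15.98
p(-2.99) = 62.84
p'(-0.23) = -10.46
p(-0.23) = 26.35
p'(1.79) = -6.42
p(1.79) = 9.30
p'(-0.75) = -11.50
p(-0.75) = 32.06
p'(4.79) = -0.42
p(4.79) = -0.96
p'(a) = 2*a - 10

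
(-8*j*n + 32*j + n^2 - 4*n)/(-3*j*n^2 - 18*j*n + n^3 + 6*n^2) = (8*j*n - 32*j - n^2 + 4*n)/(n*(3*j*n + 18*j - n^2 - 6*n))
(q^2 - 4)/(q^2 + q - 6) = (q + 2)/(q + 3)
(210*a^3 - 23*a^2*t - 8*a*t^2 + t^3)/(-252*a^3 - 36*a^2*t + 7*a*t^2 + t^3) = (-35*a^2 - 2*a*t + t^2)/(42*a^2 + 13*a*t + t^2)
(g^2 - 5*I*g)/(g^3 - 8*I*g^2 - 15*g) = 1/(g - 3*I)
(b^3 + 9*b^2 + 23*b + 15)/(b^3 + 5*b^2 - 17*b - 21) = (b^2 + 8*b + 15)/(b^2 + 4*b - 21)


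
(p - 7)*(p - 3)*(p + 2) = p^3 - 8*p^2 + p + 42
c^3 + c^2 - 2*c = c*(c - 1)*(c + 2)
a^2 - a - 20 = (a - 5)*(a + 4)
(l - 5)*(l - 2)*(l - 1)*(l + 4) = l^4 - 4*l^3 - 15*l^2 + 58*l - 40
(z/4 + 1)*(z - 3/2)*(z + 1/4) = z^3/4 + 11*z^2/16 - 43*z/32 - 3/8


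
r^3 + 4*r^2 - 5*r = r*(r - 1)*(r + 5)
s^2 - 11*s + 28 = (s - 7)*(s - 4)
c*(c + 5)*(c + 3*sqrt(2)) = c^3 + 3*sqrt(2)*c^2 + 5*c^2 + 15*sqrt(2)*c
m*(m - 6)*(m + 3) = m^3 - 3*m^2 - 18*m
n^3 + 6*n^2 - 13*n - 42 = (n - 3)*(n + 2)*(n + 7)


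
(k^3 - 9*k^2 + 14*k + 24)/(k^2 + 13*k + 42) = (k^3 - 9*k^2 + 14*k + 24)/(k^2 + 13*k + 42)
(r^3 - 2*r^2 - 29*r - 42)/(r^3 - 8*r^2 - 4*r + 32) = (r^2 - 4*r - 21)/(r^2 - 10*r + 16)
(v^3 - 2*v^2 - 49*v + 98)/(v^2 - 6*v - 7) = (v^2 + 5*v - 14)/(v + 1)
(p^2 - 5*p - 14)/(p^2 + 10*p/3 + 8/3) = 3*(p - 7)/(3*p + 4)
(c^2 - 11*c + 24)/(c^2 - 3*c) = (c - 8)/c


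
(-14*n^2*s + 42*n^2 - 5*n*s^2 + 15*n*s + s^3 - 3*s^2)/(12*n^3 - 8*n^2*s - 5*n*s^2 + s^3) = (-7*n*s + 21*n + s^2 - 3*s)/(6*n^2 - 7*n*s + s^2)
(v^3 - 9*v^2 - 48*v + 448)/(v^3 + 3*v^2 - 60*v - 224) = (v - 8)/(v + 4)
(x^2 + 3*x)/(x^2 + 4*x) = (x + 3)/(x + 4)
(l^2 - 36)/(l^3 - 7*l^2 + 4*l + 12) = (l + 6)/(l^2 - l - 2)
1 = 1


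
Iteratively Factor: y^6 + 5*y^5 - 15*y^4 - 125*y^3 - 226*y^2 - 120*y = (y + 3)*(y^5 + 2*y^4 - 21*y^3 - 62*y^2 - 40*y) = (y + 3)*(y + 4)*(y^4 - 2*y^3 - 13*y^2 - 10*y) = (y + 1)*(y + 3)*(y + 4)*(y^3 - 3*y^2 - 10*y) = (y + 1)*(y + 2)*(y + 3)*(y + 4)*(y^2 - 5*y) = (y - 5)*(y + 1)*(y + 2)*(y + 3)*(y + 4)*(y)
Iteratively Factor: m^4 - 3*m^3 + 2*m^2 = (m)*(m^3 - 3*m^2 + 2*m) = m*(m - 2)*(m^2 - m) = m^2*(m - 2)*(m - 1)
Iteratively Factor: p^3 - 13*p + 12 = (p - 3)*(p^2 + 3*p - 4) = (p - 3)*(p + 4)*(p - 1)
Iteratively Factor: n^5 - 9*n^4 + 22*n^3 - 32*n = (n - 4)*(n^4 - 5*n^3 + 2*n^2 + 8*n) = (n - 4)*(n + 1)*(n^3 - 6*n^2 + 8*n) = (n - 4)*(n - 2)*(n + 1)*(n^2 - 4*n) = n*(n - 4)*(n - 2)*(n + 1)*(n - 4)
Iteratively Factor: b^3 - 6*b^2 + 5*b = (b - 5)*(b^2 - b) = (b - 5)*(b - 1)*(b)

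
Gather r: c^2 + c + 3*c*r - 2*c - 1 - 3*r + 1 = c^2 - c + r*(3*c - 3)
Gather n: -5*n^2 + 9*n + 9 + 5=-5*n^2 + 9*n + 14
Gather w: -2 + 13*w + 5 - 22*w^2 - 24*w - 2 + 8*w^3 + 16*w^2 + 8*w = 8*w^3 - 6*w^2 - 3*w + 1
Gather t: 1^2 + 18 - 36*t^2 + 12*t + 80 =-36*t^2 + 12*t + 99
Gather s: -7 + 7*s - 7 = 7*s - 14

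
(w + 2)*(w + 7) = w^2 + 9*w + 14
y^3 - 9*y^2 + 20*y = y*(y - 5)*(y - 4)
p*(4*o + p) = 4*o*p + p^2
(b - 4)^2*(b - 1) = b^3 - 9*b^2 + 24*b - 16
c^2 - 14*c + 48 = (c - 8)*(c - 6)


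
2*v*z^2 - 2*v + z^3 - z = (2*v + z)*(z - 1)*(z + 1)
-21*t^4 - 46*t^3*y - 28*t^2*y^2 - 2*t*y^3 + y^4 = (-7*t + y)*(t + y)^2*(3*t + y)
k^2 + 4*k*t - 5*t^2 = (k - t)*(k + 5*t)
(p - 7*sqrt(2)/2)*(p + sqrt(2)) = p^2 - 5*sqrt(2)*p/2 - 7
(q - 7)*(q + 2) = q^2 - 5*q - 14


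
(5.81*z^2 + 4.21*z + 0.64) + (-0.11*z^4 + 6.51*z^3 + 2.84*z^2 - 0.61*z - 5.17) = -0.11*z^4 + 6.51*z^3 + 8.65*z^2 + 3.6*z - 4.53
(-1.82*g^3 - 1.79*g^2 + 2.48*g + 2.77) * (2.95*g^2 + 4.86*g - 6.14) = -5.369*g^5 - 14.1257*g^4 + 9.7914*g^3 + 31.2149*g^2 - 1.765*g - 17.0078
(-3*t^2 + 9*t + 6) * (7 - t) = 3*t^3 - 30*t^2 + 57*t + 42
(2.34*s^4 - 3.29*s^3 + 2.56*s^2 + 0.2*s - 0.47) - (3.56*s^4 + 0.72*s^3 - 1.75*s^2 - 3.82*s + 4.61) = -1.22*s^4 - 4.01*s^3 + 4.31*s^2 + 4.02*s - 5.08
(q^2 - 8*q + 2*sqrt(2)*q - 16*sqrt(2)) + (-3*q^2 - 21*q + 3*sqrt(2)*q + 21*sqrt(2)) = -2*q^2 - 29*q + 5*sqrt(2)*q + 5*sqrt(2)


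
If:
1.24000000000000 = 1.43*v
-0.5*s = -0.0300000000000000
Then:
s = 0.06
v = 0.87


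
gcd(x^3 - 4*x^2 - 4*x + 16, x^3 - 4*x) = x^2 - 4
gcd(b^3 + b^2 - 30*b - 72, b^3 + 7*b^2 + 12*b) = b^2 + 7*b + 12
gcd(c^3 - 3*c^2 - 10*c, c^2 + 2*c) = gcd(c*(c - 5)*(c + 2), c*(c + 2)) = c^2 + 2*c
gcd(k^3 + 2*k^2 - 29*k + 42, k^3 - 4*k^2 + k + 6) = k^2 - 5*k + 6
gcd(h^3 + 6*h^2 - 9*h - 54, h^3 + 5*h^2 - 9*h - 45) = h^2 - 9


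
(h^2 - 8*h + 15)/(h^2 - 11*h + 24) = (h - 5)/(h - 8)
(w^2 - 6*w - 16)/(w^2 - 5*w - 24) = (w + 2)/(w + 3)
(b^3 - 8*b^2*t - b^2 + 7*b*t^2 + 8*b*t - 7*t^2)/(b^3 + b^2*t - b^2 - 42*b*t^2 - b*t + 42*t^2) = (-b^2 + 8*b*t - 7*t^2)/(-b^2 - b*t + 42*t^2)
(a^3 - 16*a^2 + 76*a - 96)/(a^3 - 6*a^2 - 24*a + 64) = (a - 6)/(a + 4)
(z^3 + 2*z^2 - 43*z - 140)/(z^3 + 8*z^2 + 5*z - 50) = (z^2 - 3*z - 28)/(z^2 + 3*z - 10)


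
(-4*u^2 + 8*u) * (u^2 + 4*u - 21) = -4*u^4 - 8*u^3 + 116*u^2 - 168*u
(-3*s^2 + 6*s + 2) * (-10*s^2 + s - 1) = 30*s^4 - 63*s^3 - 11*s^2 - 4*s - 2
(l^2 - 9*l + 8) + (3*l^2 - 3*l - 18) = 4*l^2 - 12*l - 10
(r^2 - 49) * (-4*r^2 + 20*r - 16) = -4*r^4 + 20*r^3 + 180*r^2 - 980*r + 784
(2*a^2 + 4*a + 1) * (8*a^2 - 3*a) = 16*a^4 + 26*a^3 - 4*a^2 - 3*a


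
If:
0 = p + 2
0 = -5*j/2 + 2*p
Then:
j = -8/5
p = -2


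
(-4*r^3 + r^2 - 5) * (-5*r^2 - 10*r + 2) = 20*r^5 + 35*r^4 - 18*r^3 + 27*r^2 + 50*r - 10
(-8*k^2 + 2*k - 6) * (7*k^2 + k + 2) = -56*k^4 + 6*k^3 - 56*k^2 - 2*k - 12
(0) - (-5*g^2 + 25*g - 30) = 5*g^2 - 25*g + 30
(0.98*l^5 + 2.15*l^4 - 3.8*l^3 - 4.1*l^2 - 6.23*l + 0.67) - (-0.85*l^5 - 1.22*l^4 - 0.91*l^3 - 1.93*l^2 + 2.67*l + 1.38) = 1.83*l^5 + 3.37*l^4 - 2.89*l^3 - 2.17*l^2 - 8.9*l - 0.71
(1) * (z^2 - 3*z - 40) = z^2 - 3*z - 40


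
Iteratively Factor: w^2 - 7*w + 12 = (w - 4)*(w - 3)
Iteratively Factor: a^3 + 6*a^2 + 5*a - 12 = (a - 1)*(a^2 + 7*a + 12) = (a - 1)*(a + 3)*(a + 4)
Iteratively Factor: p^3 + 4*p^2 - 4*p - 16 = (p - 2)*(p^2 + 6*p + 8) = (p - 2)*(p + 4)*(p + 2)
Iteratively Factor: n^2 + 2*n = (n)*(n + 2)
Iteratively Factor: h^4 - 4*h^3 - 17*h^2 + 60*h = (h - 5)*(h^3 + h^2 - 12*h) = (h - 5)*(h - 3)*(h^2 + 4*h) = (h - 5)*(h - 3)*(h + 4)*(h)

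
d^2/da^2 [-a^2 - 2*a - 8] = -2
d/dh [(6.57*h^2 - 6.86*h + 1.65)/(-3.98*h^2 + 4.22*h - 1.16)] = (0.422600000000003*h^2 - 2.1084*h + 0.994600000000001)/(15.8404*h^4 - 33.5912*h^3 + 27.042*h^2 - 9.7904*h + 1.3456)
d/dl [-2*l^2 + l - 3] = 1 - 4*l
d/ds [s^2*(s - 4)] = s*(3*s - 8)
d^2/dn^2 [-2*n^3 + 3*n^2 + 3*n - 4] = 6 - 12*n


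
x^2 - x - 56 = (x - 8)*(x + 7)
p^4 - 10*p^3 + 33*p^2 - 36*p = p*(p - 4)*(p - 3)^2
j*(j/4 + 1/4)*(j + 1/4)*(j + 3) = j^4/4 + 17*j^3/16 + j^2 + 3*j/16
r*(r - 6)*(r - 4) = r^3 - 10*r^2 + 24*r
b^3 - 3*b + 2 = (b - 1)^2*(b + 2)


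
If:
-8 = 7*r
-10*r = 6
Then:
No Solution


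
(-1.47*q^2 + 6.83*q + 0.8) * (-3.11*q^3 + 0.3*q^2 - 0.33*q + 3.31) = 4.5717*q^5 - 21.6823*q^4 + 0.0461*q^3 - 6.8796*q^2 + 22.3433*q + 2.648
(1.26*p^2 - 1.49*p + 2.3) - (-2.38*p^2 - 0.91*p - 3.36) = 3.64*p^2 - 0.58*p + 5.66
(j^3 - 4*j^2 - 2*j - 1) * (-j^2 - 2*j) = -j^5 + 2*j^4 + 10*j^3 + 5*j^2 + 2*j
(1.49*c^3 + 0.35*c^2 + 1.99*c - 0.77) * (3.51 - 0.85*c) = -1.2665*c^4 + 4.9324*c^3 - 0.463*c^2 + 7.6394*c - 2.7027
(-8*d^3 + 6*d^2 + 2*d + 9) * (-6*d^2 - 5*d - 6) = 48*d^5 + 4*d^4 + 6*d^3 - 100*d^2 - 57*d - 54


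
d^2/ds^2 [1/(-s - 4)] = -2/(s + 4)^3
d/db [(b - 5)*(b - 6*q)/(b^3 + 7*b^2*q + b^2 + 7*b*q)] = (b*(2*b - 6*q - 5)*(b^2 + 7*b*q + b + 7*q) - (b - 5)*(b - 6*q)*(3*b^2 + 14*b*q + 2*b + 7*q))/(b^2*(b^2 + 7*b*q + b + 7*q)^2)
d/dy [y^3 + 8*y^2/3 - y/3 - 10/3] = 3*y^2 + 16*y/3 - 1/3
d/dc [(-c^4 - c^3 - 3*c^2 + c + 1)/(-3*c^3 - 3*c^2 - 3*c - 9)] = (c^6 + 2*c^5 + c^4 + 16*c^3 + 16*c^2 + 20*c - 2)/(3*(c^6 + 2*c^5 + 3*c^4 + 8*c^3 + 7*c^2 + 6*c + 9))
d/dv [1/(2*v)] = -1/(2*v^2)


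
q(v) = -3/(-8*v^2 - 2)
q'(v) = -48*v/(-8*v^2 - 2)^2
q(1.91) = 0.10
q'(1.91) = -0.09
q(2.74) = 0.05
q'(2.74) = -0.03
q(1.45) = 0.16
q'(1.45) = -0.20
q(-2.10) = 0.08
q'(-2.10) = 0.07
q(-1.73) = 0.12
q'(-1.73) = 0.12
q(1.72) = 0.12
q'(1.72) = -0.13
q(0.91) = 0.35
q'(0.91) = -0.59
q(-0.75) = 0.46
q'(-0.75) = 0.85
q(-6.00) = 0.01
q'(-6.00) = 0.00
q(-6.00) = 0.01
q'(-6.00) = 0.00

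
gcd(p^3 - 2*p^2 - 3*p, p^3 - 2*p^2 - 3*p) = p^3 - 2*p^2 - 3*p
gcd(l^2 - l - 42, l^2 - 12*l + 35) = l - 7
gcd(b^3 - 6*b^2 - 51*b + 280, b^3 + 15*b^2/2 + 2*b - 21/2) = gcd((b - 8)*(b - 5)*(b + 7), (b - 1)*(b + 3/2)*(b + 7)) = b + 7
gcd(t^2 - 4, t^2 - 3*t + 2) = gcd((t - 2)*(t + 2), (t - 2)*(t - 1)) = t - 2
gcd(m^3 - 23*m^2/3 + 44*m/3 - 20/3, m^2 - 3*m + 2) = m - 2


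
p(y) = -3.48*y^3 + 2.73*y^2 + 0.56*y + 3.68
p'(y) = -10.44*y^2 + 5.46*y + 0.56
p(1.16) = 2.57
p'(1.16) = -7.15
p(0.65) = 4.24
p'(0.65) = -0.30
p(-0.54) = 4.72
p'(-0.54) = -5.43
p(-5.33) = 605.19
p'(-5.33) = -325.13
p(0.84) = 4.01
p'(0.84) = -2.22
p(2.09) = -14.99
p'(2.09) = -33.63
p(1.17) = 2.50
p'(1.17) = -7.34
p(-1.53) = 21.68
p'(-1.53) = -32.23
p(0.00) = 3.68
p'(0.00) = 0.56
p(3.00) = -64.03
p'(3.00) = -77.02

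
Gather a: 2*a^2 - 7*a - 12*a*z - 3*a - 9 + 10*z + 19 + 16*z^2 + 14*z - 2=2*a^2 + a*(-12*z - 10) + 16*z^2 + 24*z + 8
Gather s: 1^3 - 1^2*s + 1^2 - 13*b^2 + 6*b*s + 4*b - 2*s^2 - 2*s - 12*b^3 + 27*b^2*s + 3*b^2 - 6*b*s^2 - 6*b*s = -12*b^3 - 10*b^2 + 4*b + s^2*(-6*b - 2) + s*(27*b^2 - 3) + 2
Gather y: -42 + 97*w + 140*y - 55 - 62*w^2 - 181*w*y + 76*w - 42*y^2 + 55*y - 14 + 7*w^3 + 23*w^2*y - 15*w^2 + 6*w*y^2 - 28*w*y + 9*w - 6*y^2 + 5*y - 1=7*w^3 - 77*w^2 + 182*w + y^2*(6*w - 48) + y*(23*w^2 - 209*w + 200) - 112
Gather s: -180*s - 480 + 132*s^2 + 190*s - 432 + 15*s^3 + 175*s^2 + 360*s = 15*s^3 + 307*s^2 + 370*s - 912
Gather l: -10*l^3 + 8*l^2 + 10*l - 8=-10*l^3 + 8*l^2 + 10*l - 8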